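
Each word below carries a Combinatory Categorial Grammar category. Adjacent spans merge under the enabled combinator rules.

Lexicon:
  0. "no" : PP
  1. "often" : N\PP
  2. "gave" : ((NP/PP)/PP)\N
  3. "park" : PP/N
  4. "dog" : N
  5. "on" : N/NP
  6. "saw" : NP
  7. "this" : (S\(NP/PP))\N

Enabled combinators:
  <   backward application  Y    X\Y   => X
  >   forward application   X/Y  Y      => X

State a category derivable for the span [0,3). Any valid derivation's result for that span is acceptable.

(NP/PP)/PP

[0,8] S   <
  [0,5] NP/PP   >
    [0,3] (NP/PP)/PP   <
      [0,2] N   <
        [0,1] "no" : PP
        [1,2] "often" : N\PP
      [2,3] "gave" : ((NP/PP)/PP)\N
    [3,5] PP   >
      [3,4] "park" : PP/N
      [4,5] "dog" : N
  [5,8] S\(NP/PP)   <
    [5,7] N   >
      [5,6] "on" : N/NP
      [6,7] "saw" : NP
    [7,8] "this" : (S\(NP/PP))\N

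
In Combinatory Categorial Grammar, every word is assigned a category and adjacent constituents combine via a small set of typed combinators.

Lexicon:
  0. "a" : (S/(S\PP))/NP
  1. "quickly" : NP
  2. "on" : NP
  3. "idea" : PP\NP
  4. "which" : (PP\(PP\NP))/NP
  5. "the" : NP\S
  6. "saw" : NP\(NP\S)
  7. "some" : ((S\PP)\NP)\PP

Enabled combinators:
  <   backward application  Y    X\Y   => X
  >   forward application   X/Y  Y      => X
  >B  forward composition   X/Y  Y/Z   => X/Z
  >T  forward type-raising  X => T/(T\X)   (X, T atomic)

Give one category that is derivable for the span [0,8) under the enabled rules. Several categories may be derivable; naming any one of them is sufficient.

[0,8] S   >
  [0,2] S/(S\PP)   >
    [0,1] "a" : (S/(S\PP))/NP
    [1,2] "quickly" : NP
  [2,8] S\PP   <
    [2,3] "on" : NP
    [3,8] (S\PP)\NP   <
      [3,7] PP   <
        [3,4] "idea" : PP\NP
        [4,7] PP\(PP\NP)   >
          [4,5] "which" : (PP\(PP\NP))/NP
          [5,7] NP   <
            [5,6] "the" : NP\S
            [6,7] "saw" : NP\(NP\S)
      [7,8] "some" : ((S\PP)\NP)\PP

S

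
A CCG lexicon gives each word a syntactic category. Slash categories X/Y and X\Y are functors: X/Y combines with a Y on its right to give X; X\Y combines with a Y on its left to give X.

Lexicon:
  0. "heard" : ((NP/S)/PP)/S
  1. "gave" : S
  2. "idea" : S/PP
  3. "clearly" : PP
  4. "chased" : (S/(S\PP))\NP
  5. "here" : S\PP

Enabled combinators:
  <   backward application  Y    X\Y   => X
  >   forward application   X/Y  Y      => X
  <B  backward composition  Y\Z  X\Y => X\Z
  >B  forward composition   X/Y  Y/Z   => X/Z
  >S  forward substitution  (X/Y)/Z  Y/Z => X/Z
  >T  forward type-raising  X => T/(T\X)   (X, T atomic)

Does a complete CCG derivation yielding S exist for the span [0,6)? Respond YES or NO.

YES

[0,6] S   >
  [0,5] S/(S\PP)   <
    [0,4] NP   >
      [0,3] NP/PP   >S
        [0,2] (NP/S)/PP   >
          [0,1] "heard" : ((NP/S)/PP)/S
          [1,2] "gave" : S
        [2,3] "idea" : S/PP
      [3,4] "clearly" : PP
    [4,5] "chased" : (S/(S\PP))\NP
  [5,6] "here" : S\PP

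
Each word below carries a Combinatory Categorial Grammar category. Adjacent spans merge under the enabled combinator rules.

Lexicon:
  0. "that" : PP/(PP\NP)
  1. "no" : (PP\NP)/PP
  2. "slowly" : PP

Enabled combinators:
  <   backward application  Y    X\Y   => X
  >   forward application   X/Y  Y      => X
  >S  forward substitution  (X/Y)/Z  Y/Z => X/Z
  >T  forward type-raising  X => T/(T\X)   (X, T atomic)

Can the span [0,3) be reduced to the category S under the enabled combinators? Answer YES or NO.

NO

PP/(PP\NP) (PP\NP)/PP PP
CKY chart[0,3] = {N/(N\PP), NP/(NP\PP), PP, PP/(PP\PP), S/(S\PP)}; S ∉ chart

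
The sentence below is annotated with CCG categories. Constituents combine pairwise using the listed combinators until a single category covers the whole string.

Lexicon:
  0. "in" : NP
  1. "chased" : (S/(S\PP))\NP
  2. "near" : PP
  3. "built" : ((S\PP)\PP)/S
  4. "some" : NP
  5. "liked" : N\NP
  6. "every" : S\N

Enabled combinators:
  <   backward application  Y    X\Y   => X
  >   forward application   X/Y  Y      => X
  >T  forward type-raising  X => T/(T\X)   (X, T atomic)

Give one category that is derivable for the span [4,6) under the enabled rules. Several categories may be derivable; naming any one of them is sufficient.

[0,7] S   >
  [0,2] S/(S\PP)   <
    [0,1] "in" : NP
    [1,2] "chased" : (S/(S\PP))\NP
  [2,7] S\PP   <
    [2,3] "near" : PP
    [3,7] (S\PP)\PP   >
      [3,4] "built" : ((S\PP)\PP)/S
      [4,7] S   <
        [4,6] N   >
          [4,5] N/(N\NP)   >T
            [4,5] "some" : NP
          [5,6] "liked" : N\NP
        [6,7] "every" : S\N

N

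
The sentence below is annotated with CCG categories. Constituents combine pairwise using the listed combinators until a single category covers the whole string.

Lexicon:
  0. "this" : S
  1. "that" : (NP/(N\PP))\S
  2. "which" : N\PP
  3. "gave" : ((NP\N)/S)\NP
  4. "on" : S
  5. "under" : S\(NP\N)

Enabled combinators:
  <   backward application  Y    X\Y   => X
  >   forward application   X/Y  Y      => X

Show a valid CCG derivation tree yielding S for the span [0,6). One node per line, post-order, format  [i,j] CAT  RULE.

[0,1] S  lex  "this"
[1,2] (NP/(N\PP))\S  lex  "that"
[0,2] NP/(N\PP)  <  k=1
[2,3] N\PP  lex  "which"
[0,3] NP  >  k=2
[3,4] ((NP\N)/S)\NP  lex  "gave"
[0,4] (NP\N)/S  <  k=3
[4,5] S  lex  "on"
[0,5] NP\N  >  k=4
[5,6] S\(NP\N)  lex  "under"
[0,6] S  <  k=5

[0,6] S   <
  [0,5] NP\N   >
    [0,4] (NP\N)/S   <
      [0,3] NP   >
        [0,2] NP/(N\PP)   <
          [0,1] "this" : S
          [1,2] "that" : (NP/(N\PP))\S
        [2,3] "which" : N\PP
      [3,4] "gave" : ((NP\N)/S)\NP
    [4,5] "on" : S
  [5,6] "under" : S\(NP\N)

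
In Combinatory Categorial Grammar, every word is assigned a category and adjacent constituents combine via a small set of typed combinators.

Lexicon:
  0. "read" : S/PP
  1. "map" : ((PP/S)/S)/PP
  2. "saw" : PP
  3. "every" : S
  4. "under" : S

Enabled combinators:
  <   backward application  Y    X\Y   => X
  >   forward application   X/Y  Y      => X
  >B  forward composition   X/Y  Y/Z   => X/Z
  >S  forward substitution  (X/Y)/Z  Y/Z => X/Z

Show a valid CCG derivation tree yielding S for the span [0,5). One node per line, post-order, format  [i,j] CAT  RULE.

[0,1] S/PP  lex  "read"
[1,2] ((PP/S)/S)/PP  lex  "map"
[2,3] PP  lex  "saw"
[1,3] (PP/S)/S  >  k=2
[3,4] S  lex  "every"
[1,4] PP/S  >  k=3
[4,5] S  lex  "under"
[1,5] PP  >  k=4
[0,5] S  >  k=1

[0,5] S   >
  [0,1] "read" : S/PP
  [1,5] PP   >
    [1,4] PP/S   >
      [1,3] (PP/S)/S   >
        [1,2] "map" : ((PP/S)/S)/PP
        [2,3] "saw" : PP
      [3,4] "every" : S
    [4,5] "under" : S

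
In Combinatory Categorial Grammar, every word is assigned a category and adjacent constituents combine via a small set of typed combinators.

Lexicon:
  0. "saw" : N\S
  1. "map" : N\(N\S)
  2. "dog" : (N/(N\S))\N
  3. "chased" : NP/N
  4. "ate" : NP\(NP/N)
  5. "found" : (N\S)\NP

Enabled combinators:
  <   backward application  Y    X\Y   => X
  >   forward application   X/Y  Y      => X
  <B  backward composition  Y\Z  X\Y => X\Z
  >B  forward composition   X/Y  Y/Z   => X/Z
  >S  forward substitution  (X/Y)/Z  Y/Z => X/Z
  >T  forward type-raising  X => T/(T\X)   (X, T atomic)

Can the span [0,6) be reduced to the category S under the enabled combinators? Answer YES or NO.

NO

N\S N\(N\S) (N/(N\S))\N NP/N NP\(NP/N) (N\S)\NP
CKY chart[0,6] = {N, N/(N\N), NP/(NP\N), PP/(PP\N), S/(S\N)}; S ∉ chart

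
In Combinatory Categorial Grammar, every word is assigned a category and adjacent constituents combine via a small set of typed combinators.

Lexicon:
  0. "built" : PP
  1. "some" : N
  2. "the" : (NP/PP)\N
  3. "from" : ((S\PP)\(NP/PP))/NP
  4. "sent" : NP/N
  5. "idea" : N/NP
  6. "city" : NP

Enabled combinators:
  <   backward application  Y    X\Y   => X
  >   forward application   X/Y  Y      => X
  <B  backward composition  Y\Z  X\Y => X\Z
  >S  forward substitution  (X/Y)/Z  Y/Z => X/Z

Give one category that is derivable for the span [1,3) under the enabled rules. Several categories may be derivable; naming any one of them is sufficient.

NP/PP

[0,7] S   <
  [0,1] "built" : PP
  [1,7] S\PP   <
    [1,3] NP/PP   <
      [1,2] "some" : N
      [2,3] "the" : (NP/PP)\N
    [3,7] (S\PP)\(NP/PP)   >
      [3,4] "from" : ((S\PP)\(NP/PP))/NP
      [4,7] NP   >
        [4,5] "sent" : NP/N
        [5,7] N   >
          [5,6] "idea" : N/NP
          [6,7] "city" : NP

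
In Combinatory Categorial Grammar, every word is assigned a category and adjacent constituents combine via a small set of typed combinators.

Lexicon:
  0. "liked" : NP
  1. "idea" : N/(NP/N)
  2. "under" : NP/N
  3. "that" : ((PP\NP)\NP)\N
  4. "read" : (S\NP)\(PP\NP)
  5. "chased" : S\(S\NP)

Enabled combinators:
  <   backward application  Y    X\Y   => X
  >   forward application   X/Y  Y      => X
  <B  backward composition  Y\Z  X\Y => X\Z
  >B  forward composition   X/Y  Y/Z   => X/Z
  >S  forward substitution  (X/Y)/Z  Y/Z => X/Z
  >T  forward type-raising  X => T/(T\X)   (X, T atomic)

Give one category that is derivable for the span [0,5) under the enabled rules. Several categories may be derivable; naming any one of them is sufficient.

[0,6] S   <
  [0,5] S\NP   <
    [0,4] PP\NP   <
      [0,1] "liked" : NP
      [1,4] (PP\NP)\NP   <
        [1,3] N   >
          [1,2] "idea" : N/(NP/N)
          [2,3] "under" : NP/N
        [3,4] "that" : ((PP\NP)\NP)\N
    [4,5] "read" : (S\NP)\(PP\NP)
  [5,6] "chased" : S\(S\NP)

S\NP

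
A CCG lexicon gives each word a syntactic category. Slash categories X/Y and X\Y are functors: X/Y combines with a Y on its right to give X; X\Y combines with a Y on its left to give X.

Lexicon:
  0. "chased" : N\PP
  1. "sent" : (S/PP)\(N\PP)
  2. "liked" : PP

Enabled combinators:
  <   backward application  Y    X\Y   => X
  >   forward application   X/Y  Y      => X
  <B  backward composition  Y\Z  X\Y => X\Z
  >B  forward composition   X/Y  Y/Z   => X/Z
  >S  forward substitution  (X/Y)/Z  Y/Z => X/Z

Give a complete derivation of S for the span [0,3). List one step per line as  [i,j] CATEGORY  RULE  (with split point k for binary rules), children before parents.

[0,1] N\PP  lex  "chased"
[1,2] (S/PP)\(N\PP)  lex  "sent"
[0,2] S/PP  <  k=1
[2,3] PP  lex  "liked"
[0,3] S  >  k=2

[0,3] S   >
  [0,2] S/PP   <
    [0,1] "chased" : N\PP
    [1,2] "sent" : (S/PP)\(N\PP)
  [2,3] "liked" : PP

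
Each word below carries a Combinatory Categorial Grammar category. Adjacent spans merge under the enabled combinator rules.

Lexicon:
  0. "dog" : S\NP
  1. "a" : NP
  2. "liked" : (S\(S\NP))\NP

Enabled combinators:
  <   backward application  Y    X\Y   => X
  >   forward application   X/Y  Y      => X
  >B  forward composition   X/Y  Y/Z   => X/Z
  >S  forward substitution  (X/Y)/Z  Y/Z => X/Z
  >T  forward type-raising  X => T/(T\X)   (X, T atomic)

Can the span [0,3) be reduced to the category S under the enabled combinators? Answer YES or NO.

YES

[0,3] S   <
  [0,1] "dog" : S\NP
  [1,3] S\(S\NP)   <
    [1,2] "a" : NP
    [2,3] "liked" : (S\(S\NP))\NP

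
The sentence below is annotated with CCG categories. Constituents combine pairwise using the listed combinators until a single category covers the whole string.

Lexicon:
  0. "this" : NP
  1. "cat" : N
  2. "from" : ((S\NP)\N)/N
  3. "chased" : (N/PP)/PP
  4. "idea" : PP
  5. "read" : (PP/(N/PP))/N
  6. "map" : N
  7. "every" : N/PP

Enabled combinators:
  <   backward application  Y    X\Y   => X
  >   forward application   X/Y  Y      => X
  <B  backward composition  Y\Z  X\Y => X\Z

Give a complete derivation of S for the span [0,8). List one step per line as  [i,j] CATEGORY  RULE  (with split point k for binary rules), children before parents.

[0,8] S   <
  [0,1] "this" : NP
  [1,8] S\NP   <
    [1,2] "cat" : N
    [2,8] (S\NP)\N   >
      [2,3] "from" : ((S\NP)\N)/N
      [3,8] N   >
        [3,5] N/PP   >
          [3,4] "chased" : (N/PP)/PP
          [4,5] "idea" : PP
        [5,8] PP   >
          [5,7] PP/(N/PP)   >
            [5,6] "read" : (PP/(N/PP))/N
            [6,7] "map" : N
          [7,8] "every" : N/PP

[0,1] NP  lex  "this"
[1,2] N  lex  "cat"
[2,3] ((S\NP)\N)/N  lex  "from"
[3,4] (N/PP)/PP  lex  "chased"
[4,5] PP  lex  "idea"
[3,5] N/PP  >  k=4
[5,6] (PP/(N/PP))/N  lex  "read"
[6,7] N  lex  "map"
[5,7] PP/(N/PP)  >  k=6
[7,8] N/PP  lex  "every"
[5,8] PP  >  k=7
[3,8] N  >  k=5
[2,8] (S\NP)\N  >  k=3
[1,8] S\NP  <  k=2
[0,8] S  <  k=1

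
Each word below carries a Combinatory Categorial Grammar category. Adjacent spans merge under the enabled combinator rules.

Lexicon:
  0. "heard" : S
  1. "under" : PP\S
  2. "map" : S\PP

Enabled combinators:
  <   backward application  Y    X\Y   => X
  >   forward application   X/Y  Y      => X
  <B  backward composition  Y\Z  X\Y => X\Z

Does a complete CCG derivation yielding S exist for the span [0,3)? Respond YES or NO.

[0,3] S   <
  [0,2] PP   <
    [0,1] "heard" : S
    [1,2] "under" : PP\S
  [2,3] "map" : S\PP

YES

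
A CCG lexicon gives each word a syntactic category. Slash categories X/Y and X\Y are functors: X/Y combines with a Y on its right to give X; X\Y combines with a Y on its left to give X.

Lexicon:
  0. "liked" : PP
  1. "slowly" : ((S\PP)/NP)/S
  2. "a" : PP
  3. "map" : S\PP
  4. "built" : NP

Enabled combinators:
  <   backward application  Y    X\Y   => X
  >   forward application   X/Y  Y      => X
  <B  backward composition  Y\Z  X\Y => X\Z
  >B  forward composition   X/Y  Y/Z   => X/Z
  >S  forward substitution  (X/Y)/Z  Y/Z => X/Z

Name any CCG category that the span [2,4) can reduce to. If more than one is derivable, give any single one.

S

[0,5] S   <
  [0,1] "liked" : PP
  [1,5] S\PP   >
    [1,4] (S\PP)/NP   >
      [1,2] "slowly" : ((S\PP)/NP)/S
      [2,4] S   <
        [2,3] "a" : PP
        [3,4] "map" : S\PP
    [4,5] "built" : NP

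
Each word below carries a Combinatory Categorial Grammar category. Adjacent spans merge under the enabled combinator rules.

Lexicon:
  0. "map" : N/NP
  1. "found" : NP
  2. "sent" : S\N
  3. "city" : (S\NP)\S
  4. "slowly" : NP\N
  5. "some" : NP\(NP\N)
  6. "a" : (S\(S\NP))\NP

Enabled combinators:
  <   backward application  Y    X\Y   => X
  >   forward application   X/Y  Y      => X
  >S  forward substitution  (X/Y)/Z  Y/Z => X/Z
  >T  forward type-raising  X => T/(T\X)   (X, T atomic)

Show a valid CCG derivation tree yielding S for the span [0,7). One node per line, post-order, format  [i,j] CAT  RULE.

[0,7] S   <
  [0,4] S\NP   <
    [0,3] S   <
      [0,2] N   >
        [0,1] "map" : N/NP
        [1,2] "found" : NP
      [2,3] "sent" : S\N
    [3,4] "city" : (S\NP)\S
  [4,7] S\(S\NP)   <
    [4,6] NP   <
      [4,5] "slowly" : NP\N
      [5,6] "some" : NP\(NP\N)
    [6,7] "a" : (S\(S\NP))\NP

[0,1] N/NP  lex  "map"
[1,2] NP  lex  "found"
[0,2] N  >  k=1
[2,3] S\N  lex  "sent"
[0,3] S  <  k=2
[3,4] (S\NP)\S  lex  "city"
[0,4] S\NP  <  k=3
[4,5] NP\N  lex  "slowly"
[5,6] NP\(NP\N)  lex  "some"
[4,6] NP  <  k=5
[6,7] (S\(S\NP))\NP  lex  "a"
[4,7] S\(S\NP)  <  k=6
[0,7] S  <  k=4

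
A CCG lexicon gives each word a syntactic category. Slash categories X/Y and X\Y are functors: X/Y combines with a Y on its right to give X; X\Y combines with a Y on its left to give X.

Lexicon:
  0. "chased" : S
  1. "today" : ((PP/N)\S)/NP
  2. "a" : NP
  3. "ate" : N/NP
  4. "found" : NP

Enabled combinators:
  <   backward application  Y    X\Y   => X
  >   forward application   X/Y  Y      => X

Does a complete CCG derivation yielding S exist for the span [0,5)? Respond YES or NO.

S ((PP/N)\S)/NP NP N/NP NP
CKY chart[0,5] = {PP}; S ∉ chart

NO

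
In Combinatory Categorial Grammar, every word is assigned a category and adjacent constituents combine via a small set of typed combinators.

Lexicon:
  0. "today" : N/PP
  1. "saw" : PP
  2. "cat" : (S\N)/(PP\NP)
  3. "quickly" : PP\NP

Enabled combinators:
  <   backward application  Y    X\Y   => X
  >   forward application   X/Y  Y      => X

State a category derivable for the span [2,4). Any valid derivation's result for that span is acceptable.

[0,4] S   <
  [0,2] N   >
    [0,1] "today" : N/PP
    [1,2] "saw" : PP
  [2,4] S\N   >
    [2,3] "cat" : (S\N)/(PP\NP)
    [3,4] "quickly" : PP\NP

S\N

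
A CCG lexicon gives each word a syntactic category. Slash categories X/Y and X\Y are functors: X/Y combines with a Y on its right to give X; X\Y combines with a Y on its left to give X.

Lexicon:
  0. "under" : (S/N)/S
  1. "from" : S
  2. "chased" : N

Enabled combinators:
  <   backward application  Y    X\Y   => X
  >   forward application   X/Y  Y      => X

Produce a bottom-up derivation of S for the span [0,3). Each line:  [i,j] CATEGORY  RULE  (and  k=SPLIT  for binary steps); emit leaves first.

[0,1] (S/N)/S  lex  "under"
[1,2] S  lex  "from"
[0,2] S/N  >  k=1
[2,3] N  lex  "chased"
[0,3] S  >  k=2

[0,3] S   >
  [0,2] S/N   >
    [0,1] "under" : (S/N)/S
    [1,2] "from" : S
  [2,3] "chased" : N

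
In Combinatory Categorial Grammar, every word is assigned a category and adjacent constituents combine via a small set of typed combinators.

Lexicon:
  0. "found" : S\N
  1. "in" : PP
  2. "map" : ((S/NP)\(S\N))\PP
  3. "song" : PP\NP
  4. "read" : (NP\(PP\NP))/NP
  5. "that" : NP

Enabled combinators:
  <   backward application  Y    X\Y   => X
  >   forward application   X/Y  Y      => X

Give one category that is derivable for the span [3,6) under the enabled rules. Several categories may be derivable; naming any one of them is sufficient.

[0,6] S   >
  [0,3] S/NP   <
    [0,1] "found" : S\N
    [1,3] (S/NP)\(S\N)   <
      [1,2] "in" : PP
      [2,3] "map" : ((S/NP)\(S\N))\PP
  [3,6] NP   <
    [3,4] "song" : PP\NP
    [4,6] NP\(PP\NP)   >
      [4,5] "read" : (NP\(PP\NP))/NP
      [5,6] "that" : NP

NP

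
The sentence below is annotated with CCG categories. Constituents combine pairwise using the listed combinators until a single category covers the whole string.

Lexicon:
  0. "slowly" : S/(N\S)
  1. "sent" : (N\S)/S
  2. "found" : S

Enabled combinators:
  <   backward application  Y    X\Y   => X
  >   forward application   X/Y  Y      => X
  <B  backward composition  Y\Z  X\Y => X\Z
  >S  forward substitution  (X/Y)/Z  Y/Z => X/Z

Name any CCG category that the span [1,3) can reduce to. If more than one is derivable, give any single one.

[0,3] S   >
  [0,1] "slowly" : S/(N\S)
  [1,3] N\S   >
    [1,2] "sent" : (N\S)/S
    [2,3] "found" : S

N\S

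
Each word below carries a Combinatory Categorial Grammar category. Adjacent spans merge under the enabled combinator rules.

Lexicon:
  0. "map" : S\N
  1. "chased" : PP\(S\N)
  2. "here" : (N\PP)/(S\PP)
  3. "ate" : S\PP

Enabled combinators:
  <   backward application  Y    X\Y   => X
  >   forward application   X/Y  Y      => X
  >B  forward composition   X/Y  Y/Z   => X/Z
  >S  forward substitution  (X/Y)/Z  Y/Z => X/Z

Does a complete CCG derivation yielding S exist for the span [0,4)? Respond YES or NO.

NO

S\N PP\(S\N) (N\PP)/(S\PP) S\PP
CKY chart[0,4] = {N}; S ∉ chart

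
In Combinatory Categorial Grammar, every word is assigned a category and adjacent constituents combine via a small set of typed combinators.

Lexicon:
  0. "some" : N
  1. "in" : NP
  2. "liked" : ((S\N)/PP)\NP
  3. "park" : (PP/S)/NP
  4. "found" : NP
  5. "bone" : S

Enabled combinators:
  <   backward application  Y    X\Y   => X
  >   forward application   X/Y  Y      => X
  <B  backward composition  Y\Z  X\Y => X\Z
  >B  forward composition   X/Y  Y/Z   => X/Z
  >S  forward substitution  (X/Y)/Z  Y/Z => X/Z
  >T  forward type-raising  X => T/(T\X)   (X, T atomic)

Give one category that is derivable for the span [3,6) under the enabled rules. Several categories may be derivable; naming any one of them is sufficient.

[0,6] S   <
  [0,1] "some" : N
  [1,6] S\N   >
    [1,3] (S\N)/PP   <
      [1,2] "in" : NP
      [2,3] "liked" : ((S\N)/PP)\NP
    [3,6] PP   >
      [3,5] PP/S   >
        [3,4] "park" : (PP/S)/NP
        [4,5] "found" : NP
      [5,6] "bone" : S

PP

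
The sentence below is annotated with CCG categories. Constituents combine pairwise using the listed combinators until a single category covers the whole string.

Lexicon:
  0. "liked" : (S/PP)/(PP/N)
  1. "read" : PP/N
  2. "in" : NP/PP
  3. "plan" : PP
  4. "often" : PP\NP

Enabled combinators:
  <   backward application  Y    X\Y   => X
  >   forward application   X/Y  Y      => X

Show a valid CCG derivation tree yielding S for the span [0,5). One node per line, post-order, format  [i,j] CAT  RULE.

[0,5] S   >
  [0,2] S/PP   >
    [0,1] "liked" : (S/PP)/(PP/N)
    [1,2] "read" : PP/N
  [2,5] PP   <
    [2,4] NP   >
      [2,3] "in" : NP/PP
      [3,4] "plan" : PP
    [4,5] "often" : PP\NP

[0,1] (S/PP)/(PP/N)  lex  "liked"
[1,2] PP/N  lex  "read"
[0,2] S/PP  >  k=1
[2,3] NP/PP  lex  "in"
[3,4] PP  lex  "plan"
[2,4] NP  >  k=3
[4,5] PP\NP  lex  "often"
[2,5] PP  <  k=4
[0,5] S  >  k=2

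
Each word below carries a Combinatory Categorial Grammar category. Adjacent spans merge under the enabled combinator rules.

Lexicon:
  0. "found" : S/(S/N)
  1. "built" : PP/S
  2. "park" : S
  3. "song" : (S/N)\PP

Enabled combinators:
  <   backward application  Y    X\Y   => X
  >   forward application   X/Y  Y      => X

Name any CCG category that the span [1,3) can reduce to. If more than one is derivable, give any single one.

[0,4] S   >
  [0,1] "found" : S/(S/N)
  [1,4] S/N   <
    [1,3] PP   >
      [1,2] "built" : PP/S
      [2,3] "park" : S
    [3,4] "song" : (S/N)\PP

PP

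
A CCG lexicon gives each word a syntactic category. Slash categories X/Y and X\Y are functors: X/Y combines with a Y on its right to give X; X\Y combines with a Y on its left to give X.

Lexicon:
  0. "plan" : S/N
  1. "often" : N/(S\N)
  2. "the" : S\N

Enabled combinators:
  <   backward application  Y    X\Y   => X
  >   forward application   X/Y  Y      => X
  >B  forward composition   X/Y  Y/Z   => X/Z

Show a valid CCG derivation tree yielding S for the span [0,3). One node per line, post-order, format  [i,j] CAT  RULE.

[0,1] S/N  lex  "plan"
[1,2] N/(S\N)  lex  "often"
[2,3] S\N  lex  "the"
[1,3] N  >  k=2
[0,3] S  >  k=1

[0,3] S   >
  [0,1] "plan" : S/N
  [1,3] N   >
    [1,2] "often" : N/(S\N)
    [2,3] "the" : S\N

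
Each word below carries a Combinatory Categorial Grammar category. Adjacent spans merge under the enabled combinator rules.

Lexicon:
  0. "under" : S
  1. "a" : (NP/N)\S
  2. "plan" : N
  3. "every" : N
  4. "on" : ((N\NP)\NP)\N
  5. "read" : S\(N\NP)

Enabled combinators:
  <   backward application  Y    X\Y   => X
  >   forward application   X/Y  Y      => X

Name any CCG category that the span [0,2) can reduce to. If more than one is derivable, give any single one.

[0,6] S   <
  [0,5] N\NP   <
    [0,3] NP   >
      [0,2] NP/N   <
        [0,1] "under" : S
        [1,2] "a" : (NP/N)\S
      [2,3] "plan" : N
    [3,5] (N\NP)\NP   <
      [3,4] "every" : N
      [4,5] "on" : ((N\NP)\NP)\N
  [5,6] "read" : S\(N\NP)

NP/N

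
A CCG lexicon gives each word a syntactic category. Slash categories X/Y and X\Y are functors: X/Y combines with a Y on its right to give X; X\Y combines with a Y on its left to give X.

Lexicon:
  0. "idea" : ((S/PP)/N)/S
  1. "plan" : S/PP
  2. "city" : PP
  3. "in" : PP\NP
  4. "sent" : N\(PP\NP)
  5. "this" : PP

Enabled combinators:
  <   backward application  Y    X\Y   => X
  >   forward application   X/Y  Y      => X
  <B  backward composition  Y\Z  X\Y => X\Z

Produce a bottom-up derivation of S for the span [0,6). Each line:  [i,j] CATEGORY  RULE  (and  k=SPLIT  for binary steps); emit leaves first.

[0,1] ((S/PP)/N)/S  lex  "idea"
[1,2] S/PP  lex  "plan"
[2,3] PP  lex  "city"
[1,3] S  >  k=2
[0,3] (S/PP)/N  >  k=1
[3,4] PP\NP  lex  "in"
[4,5] N\(PP\NP)  lex  "sent"
[3,5] N  <  k=4
[0,5] S/PP  >  k=3
[5,6] PP  lex  "this"
[0,6] S  >  k=5

[0,6] S   >
  [0,5] S/PP   >
    [0,3] (S/PP)/N   >
      [0,1] "idea" : ((S/PP)/N)/S
      [1,3] S   >
        [1,2] "plan" : S/PP
        [2,3] "city" : PP
    [3,5] N   <
      [3,4] "in" : PP\NP
      [4,5] "sent" : N\(PP\NP)
  [5,6] "this" : PP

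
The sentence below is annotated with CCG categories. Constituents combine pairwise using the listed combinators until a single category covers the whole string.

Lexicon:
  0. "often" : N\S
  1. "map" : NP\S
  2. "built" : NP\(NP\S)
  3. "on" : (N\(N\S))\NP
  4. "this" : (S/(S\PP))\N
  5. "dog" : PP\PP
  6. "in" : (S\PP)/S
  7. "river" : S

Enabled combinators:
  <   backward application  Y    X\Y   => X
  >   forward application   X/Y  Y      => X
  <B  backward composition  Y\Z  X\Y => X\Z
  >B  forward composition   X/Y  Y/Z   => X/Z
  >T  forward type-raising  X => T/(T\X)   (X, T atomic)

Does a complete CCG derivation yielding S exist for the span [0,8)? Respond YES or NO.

[0,8] S   >
  [0,5] S/(S\PP)   <
    [0,4] N   <
      [0,1] "often" : N\S
      [1,4] N\(N\S)   <
        [1,3] NP   <
          [1,2] "map" : NP\S
          [2,3] "built" : NP\(NP\S)
        [3,4] "on" : (N\(N\S))\NP
    [4,5] "this" : (S/(S\PP))\N
  [5,8] S\PP   <B
    [5,6] "dog" : PP\PP
    [6,8] S\PP   >
      [6,7] "in" : (S\PP)/S
      [7,8] "river" : S

YES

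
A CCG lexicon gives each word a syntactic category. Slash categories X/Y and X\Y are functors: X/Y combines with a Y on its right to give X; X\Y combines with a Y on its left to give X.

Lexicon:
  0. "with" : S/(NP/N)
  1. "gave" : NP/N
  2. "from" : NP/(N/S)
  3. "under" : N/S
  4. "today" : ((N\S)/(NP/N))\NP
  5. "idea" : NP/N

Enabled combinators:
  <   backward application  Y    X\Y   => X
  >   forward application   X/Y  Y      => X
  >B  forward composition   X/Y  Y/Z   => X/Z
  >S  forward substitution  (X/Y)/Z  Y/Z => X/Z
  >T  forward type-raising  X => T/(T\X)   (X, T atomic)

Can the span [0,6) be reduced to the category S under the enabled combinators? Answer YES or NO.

NO

S/(NP/N) NP/N NP/(N/S) N/S ((N\S)/(NP/N))\NP NP/N
CKY chart[0,6] = {N, N/(N\N), NP/(NP\N), PP/(PP\N), S/(S\N)}; S ∉ chart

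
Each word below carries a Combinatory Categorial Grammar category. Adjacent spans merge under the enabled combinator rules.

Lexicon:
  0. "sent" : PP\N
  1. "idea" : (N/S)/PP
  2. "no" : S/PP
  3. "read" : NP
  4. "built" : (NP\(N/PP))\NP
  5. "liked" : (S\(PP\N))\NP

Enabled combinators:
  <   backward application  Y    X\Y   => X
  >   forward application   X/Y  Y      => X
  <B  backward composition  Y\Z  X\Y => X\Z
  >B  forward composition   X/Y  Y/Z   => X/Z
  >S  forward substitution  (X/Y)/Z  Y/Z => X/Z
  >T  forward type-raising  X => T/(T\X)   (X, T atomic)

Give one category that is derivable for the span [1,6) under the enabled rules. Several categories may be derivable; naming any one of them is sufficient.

[0,6] S   <
  [0,1] "sent" : PP\N
  [1,6] S\(PP\N)   <
    [1,5] NP   <
      [1,3] N/PP   >S
        [1,2] "idea" : (N/S)/PP
        [2,3] "no" : S/PP
      [3,5] NP\(N/PP)   <
        [3,4] "read" : NP
        [4,5] "built" : (NP\(N/PP))\NP
    [5,6] "liked" : (S\(PP\N))\NP

S\(PP\N)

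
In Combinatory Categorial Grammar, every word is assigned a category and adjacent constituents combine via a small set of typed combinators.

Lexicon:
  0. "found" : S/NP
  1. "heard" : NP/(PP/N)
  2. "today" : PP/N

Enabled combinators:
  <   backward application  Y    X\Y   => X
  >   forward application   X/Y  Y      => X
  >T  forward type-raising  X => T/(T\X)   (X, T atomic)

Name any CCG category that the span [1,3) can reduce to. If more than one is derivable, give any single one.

NP

[0,3] S   >
  [0,1] "found" : S/NP
  [1,3] NP   >
    [1,2] "heard" : NP/(PP/N)
    [2,3] "today" : PP/N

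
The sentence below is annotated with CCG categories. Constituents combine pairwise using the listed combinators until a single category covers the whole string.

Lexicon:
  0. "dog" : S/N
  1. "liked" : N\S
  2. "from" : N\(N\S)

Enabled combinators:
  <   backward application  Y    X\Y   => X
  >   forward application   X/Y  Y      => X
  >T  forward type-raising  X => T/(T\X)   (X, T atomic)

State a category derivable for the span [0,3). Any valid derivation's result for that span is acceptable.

S

[0,3] S   >
  [0,1] "dog" : S/N
  [1,3] N   <
    [1,2] "liked" : N\S
    [2,3] "from" : N\(N\S)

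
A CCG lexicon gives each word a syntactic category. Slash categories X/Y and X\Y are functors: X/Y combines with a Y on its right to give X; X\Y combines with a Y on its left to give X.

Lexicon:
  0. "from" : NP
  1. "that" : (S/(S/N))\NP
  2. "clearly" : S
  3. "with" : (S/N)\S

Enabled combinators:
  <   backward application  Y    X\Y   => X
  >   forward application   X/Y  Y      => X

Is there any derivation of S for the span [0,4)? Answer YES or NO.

YES

[0,4] S   >
  [0,2] S/(S/N)   <
    [0,1] "from" : NP
    [1,2] "that" : (S/(S/N))\NP
  [2,4] S/N   <
    [2,3] "clearly" : S
    [3,4] "with" : (S/N)\S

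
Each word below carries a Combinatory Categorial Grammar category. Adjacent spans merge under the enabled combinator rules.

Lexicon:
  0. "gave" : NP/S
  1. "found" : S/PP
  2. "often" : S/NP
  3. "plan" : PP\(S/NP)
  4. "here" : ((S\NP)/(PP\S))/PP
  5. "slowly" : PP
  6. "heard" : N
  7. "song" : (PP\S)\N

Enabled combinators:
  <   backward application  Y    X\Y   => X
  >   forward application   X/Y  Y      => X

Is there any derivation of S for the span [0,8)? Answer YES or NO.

YES

[0,8] S   <
  [0,4] NP   >
    [0,1] "gave" : NP/S
    [1,4] S   >
      [1,2] "found" : S/PP
      [2,4] PP   <
        [2,3] "often" : S/NP
        [3,4] "plan" : PP\(S/NP)
  [4,8] S\NP   >
    [4,6] (S\NP)/(PP\S)   >
      [4,5] "here" : ((S\NP)/(PP\S))/PP
      [5,6] "slowly" : PP
    [6,8] PP\S   <
      [6,7] "heard" : N
      [7,8] "song" : (PP\S)\N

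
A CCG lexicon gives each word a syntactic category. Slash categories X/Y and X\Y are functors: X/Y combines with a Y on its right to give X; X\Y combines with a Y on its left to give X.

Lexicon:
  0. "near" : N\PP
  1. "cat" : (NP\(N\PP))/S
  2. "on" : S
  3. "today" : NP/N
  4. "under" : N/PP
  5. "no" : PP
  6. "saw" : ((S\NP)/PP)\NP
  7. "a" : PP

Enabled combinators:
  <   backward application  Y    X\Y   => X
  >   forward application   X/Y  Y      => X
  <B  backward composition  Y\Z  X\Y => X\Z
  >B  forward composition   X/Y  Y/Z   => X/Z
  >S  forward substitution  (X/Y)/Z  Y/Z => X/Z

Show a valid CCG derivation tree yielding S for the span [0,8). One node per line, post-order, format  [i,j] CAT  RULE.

[0,1] N\PP  lex  "near"
[1,2] (NP\(N\PP))/S  lex  "cat"
[2,3] S  lex  "on"
[1,3] NP\(N\PP)  >  k=2
[0,3] NP  <  k=1
[3,4] NP/N  lex  "today"
[4,5] N/PP  lex  "under"
[5,6] PP  lex  "no"
[4,6] N  >  k=5
[3,6] NP  >  k=4
[6,7] ((S\NP)/PP)\NP  lex  "saw"
[3,7] (S\NP)/PP  <  k=6
[7,8] PP  lex  "a"
[3,8] S\NP  >  k=7
[0,8] S  <  k=3

[0,8] S   <
  [0,3] NP   <
    [0,1] "near" : N\PP
    [1,3] NP\(N\PP)   >
      [1,2] "cat" : (NP\(N\PP))/S
      [2,3] "on" : S
  [3,8] S\NP   >
    [3,7] (S\NP)/PP   <
      [3,6] NP   >
        [3,4] "today" : NP/N
        [4,6] N   >
          [4,5] "under" : N/PP
          [5,6] "no" : PP
      [6,7] "saw" : ((S\NP)/PP)\NP
    [7,8] "a" : PP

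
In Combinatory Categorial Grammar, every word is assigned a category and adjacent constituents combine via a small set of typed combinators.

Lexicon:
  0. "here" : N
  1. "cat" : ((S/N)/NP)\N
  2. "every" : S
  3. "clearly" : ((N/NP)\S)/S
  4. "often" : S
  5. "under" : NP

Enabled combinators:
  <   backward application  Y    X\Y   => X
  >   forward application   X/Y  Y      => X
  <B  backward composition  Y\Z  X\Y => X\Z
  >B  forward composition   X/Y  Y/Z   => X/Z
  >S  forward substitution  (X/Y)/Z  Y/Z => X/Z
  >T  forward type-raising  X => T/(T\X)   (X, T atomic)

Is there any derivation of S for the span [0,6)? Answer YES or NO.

[0,6] S   >
  [0,5] S/NP   >S
    [0,2] (S/N)/NP   <
      [0,1] "here" : N
      [1,2] "cat" : ((S/N)/NP)\N
    [2,5] N/NP   <
      [2,3] "every" : S
      [3,5] (N/NP)\S   >
        [3,4] "clearly" : ((N/NP)\S)/S
        [4,5] "often" : S
  [5,6] "under" : NP

YES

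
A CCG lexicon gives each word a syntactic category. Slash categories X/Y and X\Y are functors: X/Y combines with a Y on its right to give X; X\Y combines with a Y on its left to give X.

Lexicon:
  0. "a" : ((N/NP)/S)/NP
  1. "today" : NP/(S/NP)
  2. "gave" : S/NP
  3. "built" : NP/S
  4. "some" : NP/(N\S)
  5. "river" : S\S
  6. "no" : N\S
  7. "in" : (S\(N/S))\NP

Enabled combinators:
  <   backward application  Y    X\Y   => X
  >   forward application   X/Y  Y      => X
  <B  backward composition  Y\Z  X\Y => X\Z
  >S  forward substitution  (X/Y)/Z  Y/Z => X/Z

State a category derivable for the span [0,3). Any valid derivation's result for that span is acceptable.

[0,8] S   <
  [0,4] N/S   >S
    [0,3] (N/NP)/S   >
      [0,1] "a" : ((N/NP)/S)/NP
      [1,3] NP   >
        [1,2] "today" : NP/(S/NP)
        [2,3] "gave" : S/NP
    [3,4] "built" : NP/S
  [4,8] S\(N/S)   <
    [4,7] NP   >
      [4,5] "some" : NP/(N\S)
      [5,7] N\S   <B
        [5,6] "river" : S\S
        [6,7] "no" : N\S
    [7,8] "in" : (S\(N/S))\NP

(N/NP)/S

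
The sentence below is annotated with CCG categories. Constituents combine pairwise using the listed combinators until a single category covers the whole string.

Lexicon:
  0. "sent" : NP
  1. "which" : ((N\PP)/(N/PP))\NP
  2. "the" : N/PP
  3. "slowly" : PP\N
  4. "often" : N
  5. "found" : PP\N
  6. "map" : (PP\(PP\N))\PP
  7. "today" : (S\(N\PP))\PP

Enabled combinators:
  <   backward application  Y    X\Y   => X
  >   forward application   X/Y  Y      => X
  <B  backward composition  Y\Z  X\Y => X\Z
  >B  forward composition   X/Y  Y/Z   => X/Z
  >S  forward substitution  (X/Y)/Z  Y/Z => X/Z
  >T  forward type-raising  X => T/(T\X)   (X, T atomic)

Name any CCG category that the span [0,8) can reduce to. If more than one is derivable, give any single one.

[0,8] S   <
  [0,3] N\PP   >
    [0,2] (N\PP)/(N/PP)   <
      [0,1] "sent" : NP
      [1,2] "which" : ((N\PP)/(N/PP))\NP
    [2,3] "the" : N/PP
  [3,8] S\(N\PP)   <
    [3,7] PP   <
      [3,4] "slowly" : PP\N
      [4,7] PP\(PP\N)   <
        [4,6] PP   >
          [4,5] PP/(PP\N)   >T
            [4,5] "often" : N
          [5,6] "found" : PP\N
        [6,7] "map" : (PP\(PP\N))\PP
    [7,8] "today" : (S\(N\PP))\PP

S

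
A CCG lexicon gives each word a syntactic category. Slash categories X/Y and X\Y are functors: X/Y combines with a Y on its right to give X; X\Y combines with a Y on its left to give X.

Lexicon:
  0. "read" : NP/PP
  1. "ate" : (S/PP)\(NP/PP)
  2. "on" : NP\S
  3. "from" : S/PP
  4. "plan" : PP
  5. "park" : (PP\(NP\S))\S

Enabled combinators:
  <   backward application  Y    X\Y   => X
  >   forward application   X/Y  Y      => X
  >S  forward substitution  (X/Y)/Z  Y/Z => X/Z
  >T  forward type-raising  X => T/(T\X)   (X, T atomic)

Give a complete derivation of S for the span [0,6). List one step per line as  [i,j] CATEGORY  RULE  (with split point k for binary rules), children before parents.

[0,1] NP/PP  lex  "read"
[1,2] (S/PP)\(NP/PP)  lex  "ate"
[0,2] S/PP  <  k=1
[2,3] NP\S  lex  "on"
[3,4] S/PP  lex  "from"
[4,5] PP  lex  "plan"
[3,5] S  >  k=4
[5,6] (PP\(NP\S))\S  lex  "park"
[3,6] PP\(NP\S)  <  k=5
[2,6] PP  <  k=3
[0,6] S  >  k=2

[0,6] S   >
  [0,2] S/PP   <
    [0,1] "read" : NP/PP
    [1,2] "ate" : (S/PP)\(NP/PP)
  [2,6] PP   <
    [2,3] "on" : NP\S
    [3,6] PP\(NP\S)   <
      [3,5] S   >
        [3,4] "from" : S/PP
        [4,5] "plan" : PP
      [5,6] "park" : (PP\(NP\S))\S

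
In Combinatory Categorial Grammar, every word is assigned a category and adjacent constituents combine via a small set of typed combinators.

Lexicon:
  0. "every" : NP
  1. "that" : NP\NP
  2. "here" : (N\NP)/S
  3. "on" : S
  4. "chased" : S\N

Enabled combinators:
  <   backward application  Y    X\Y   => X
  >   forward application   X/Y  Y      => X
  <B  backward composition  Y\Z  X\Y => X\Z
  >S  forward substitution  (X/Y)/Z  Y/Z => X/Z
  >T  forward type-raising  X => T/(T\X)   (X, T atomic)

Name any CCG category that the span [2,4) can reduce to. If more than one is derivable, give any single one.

N\NP

[0,5] S   <
  [0,4] N   <
    [0,1] "every" : NP
    [1,4] N\NP   <B
      [1,2] "that" : NP\NP
      [2,4] N\NP   >
        [2,3] "here" : (N\NP)/S
        [3,4] "on" : S
  [4,5] "chased" : S\N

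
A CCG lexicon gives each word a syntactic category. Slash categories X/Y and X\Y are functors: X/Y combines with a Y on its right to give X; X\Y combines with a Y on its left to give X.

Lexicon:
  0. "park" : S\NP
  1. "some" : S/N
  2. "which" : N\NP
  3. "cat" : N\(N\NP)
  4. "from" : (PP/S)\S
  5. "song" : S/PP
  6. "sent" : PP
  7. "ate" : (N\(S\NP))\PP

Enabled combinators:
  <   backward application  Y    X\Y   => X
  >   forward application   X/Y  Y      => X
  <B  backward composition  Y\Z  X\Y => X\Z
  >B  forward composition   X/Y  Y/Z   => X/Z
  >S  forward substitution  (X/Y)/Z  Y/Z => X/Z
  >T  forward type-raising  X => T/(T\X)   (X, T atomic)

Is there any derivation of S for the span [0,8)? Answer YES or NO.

S\NP S/N N\NP N\(N\NP) (PP/S)\S S/PP PP (N\(S\NP))\PP
CKY chart[0,8] = {N, N/(N\N), NP/(NP\N), PP/(PP\N), S/(S\N)}; S ∉ chart

NO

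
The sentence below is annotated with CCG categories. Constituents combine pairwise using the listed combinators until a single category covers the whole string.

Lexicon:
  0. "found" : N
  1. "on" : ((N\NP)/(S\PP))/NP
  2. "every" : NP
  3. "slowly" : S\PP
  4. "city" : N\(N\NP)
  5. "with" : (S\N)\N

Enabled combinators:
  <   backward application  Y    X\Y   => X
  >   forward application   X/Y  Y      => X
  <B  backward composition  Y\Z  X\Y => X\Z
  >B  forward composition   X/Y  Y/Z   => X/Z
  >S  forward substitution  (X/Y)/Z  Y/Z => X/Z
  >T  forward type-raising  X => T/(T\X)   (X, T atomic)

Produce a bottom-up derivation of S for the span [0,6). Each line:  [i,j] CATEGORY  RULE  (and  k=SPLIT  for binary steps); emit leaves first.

[0,1] N  lex  "found"
[0,1] S/(S\N)  >T
[1,2] ((N\NP)/(S\PP))/NP  lex  "on"
[2,3] NP  lex  "every"
[1,3] (N\NP)/(S\PP)  >  k=2
[3,4] S\PP  lex  "slowly"
[1,4] N\NP  >  k=3
[4,5] N\(N\NP)  lex  "city"
[1,5] N  <  k=4
[5,6] (S\N)\N  lex  "with"
[1,6] S\N  <  k=5
[0,6] S  >  k=1

[0,6] S   >
  [0,1] S/(S\N)   >T
    [0,1] "found" : N
  [1,6] S\N   <
    [1,5] N   <
      [1,4] N\NP   >
        [1,3] (N\NP)/(S\PP)   >
          [1,2] "on" : ((N\NP)/(S\PP))/NP
          [2,3] "every" : NP
        [3,4] "slowly" : S\PP
      [4,5] "city" : N\(N\NP)
    [5,6] "with" : (S\N)\N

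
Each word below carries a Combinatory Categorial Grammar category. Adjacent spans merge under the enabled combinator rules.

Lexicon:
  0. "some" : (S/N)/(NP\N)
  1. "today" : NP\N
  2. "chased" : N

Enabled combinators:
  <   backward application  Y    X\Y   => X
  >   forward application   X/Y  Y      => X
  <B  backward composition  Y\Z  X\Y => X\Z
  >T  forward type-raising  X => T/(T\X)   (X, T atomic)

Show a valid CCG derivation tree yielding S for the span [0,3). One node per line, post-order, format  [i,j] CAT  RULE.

[0,1] (S/N)/(NP\N)  lex  "some"
[1,2] NP\N  lex  "today"
[0,2] S/N  >  k=1
[2,3] N  lex  "chased"
[0,3] S  >  k=2

[0,3] S   >
  [0,2] S/N   >
    [0,1] "some" : (S/N)/(NP\N)
    [1,2] "today" : NP\N
  [2,3] "chased" : N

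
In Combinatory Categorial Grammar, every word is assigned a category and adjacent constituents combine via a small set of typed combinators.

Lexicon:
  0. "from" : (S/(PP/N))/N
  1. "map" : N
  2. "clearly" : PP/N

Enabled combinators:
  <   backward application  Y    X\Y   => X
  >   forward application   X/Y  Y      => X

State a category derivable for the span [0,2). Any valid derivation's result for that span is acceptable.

S/(PP/N)

[0,3] S   >
  [0,2] S/(PP/N)   >
    [0,1] "from" : (S/(PP/N))/N
    [1,2] "map" : N
  [2,3] "clearly" : PP/N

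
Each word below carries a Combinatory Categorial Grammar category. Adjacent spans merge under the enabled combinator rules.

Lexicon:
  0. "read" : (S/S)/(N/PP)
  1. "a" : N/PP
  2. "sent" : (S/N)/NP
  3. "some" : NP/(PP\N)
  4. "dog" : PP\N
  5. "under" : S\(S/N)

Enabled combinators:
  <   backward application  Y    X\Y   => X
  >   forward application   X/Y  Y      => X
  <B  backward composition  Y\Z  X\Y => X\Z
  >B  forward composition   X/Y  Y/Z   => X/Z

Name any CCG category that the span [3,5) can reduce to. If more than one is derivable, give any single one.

[0,6] S   <
  [0,5] S/N   >B
    [0,2] S/S   >
      [0,1] "read" : (S/S)/(N/PP)
      [1,2] "a" : N/PP
    [2,5] S/N   >
      [2,3] "sent" : (S/N)/NP
      [3,5] NP   >
        [3,4] "some" : NP/(PP\N)
        [4,5] "dog" : PP\N
  [5,6] "under" : S\(S/N)

NP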